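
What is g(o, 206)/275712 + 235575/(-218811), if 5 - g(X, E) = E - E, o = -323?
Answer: -21649920115/20109606144 ≈ -1.0766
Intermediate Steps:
g(X, E) = 5 (g(X, E) = 5 - (E - E) = 5 - 1*0 = 5 + 0 = 5)
g(o, 206)/275712 + 235575/(-218811) = 5/275712 + 235575/(-218811) = 5*(1/275712) + 235575*(-1/218811) = 5/275712 - 78525/72937 = -21649920115/20109606144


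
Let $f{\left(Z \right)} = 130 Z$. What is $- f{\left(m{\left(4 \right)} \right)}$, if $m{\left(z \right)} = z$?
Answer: $-520$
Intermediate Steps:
$- f{\left(m{\left(4 \right)} \right)} = - 130 \cdot 4 = \left(-1\right) 520 = -520$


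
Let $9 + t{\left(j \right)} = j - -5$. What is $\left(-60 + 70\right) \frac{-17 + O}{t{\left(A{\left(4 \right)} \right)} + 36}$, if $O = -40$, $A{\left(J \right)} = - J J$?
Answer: $- \frac{285}{8} \approx -35.625$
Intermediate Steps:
$A{\left(J \right)} = - J^{2}$
$t{\left(j \right)} = -4 + j$ ($t{\left(j \right)} = -9 + \left(j - -5\right) = -9 + \left(j + 5\right) = -9 + \left(5 + j\right) = -4 + j$)
$\left(-60 + 70\right) \frac{-17 + O}{t{\left(A{\left(4 \right)} \right)} + 36} = \left(-60 + 70\right) \frac{-17 - 40}{\left(-4 - 4^{2}\right) + 36} = 10 \left(- \frac{57}{\left(-4 - 16\right) + 36}\right) = 10 \left(- \frac{57}{-20 + 36}\right) = 10 \left(- \frac{57}{16}\right) = - \frac{285}{8}$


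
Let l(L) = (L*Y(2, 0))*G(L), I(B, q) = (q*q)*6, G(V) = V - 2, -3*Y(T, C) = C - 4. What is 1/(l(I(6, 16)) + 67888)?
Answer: 1/3209520 ≈ 3.1157e-7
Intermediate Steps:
Y(T, C) = 4/3 - C/3 (Y(T, C) = -(C - 4)/3 = -(-4 + C)/3 = 4/3 - C/3)
G(V) = -2 + V
I(B, q) = 6*q**2 (I(B, q) = q**2*6 = 6*q**2)
l(L) = 4*L*(-2 + L)/3 (l(L) = (L*(4/3 - 1/3*0))*(-2 + L) = (L*(4/3 + 0))*(-2 + L) = (L*(4/3))*(-2 + L) = (4*L/3)*(-2 + L) = 4*L*(-2 + L)/3)
1/(l(I(6, 16)) + 67888) = 1/(4*(6*16**2)*(-2 + 6*16**2)/3 + 67888) = 1/(4*(6*256)*(-2 + 6*256)/3 + 67888) = 1/((4/3)*1536*(-2 + 1536) + 67888) = 1/((4/3)*1536*1534 + 67888) = 1/(3141632 + 67888) = 1/3209520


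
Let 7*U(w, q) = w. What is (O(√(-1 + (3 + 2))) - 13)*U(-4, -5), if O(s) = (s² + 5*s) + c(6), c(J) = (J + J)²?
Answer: -580/7 ≈ -82.857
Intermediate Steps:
c(J) = 4*J² (c(J) = (2*J)² = 4*J²)
U(w, q) = w/7
O(s) = 144 + s² + 5*s (O(s) = (s² + 5*s) + 4*6² = (s² + 5*s) + 4*36 = (s² + 5*s) + 144 = 144 + s² + 5*s)
(O(√(-1 + (3 + 2))) - 13)*U(-4, -5) = ((144 + (√(-1 + (3 + 2)))² + 5*√(-1 + (3 + 2))) - 13)*((⅐)*(-4)) = ((144 + (√(-1 + 5))² + 5*√(-1 + 5)) - 13)*(-4/7) = ((144 + (√4)² + 5*√4) - 13)*(-4/7) = ((144 + 2² + 5*2) - 13)*(-4/7) = ((144 + 4 + 10) - 13)*(-4/7) = (158 - 13)*(-4/7) = 145*(-4/7) = -580/7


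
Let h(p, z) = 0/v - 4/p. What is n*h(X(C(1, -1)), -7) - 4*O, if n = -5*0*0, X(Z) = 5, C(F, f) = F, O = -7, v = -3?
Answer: 28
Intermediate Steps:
h(p, z) = -4/p (h(p, z) = 0/(-3) - 4/p = 0*(-1/3) - 4/p = 0 - 4/p = -4/p)
n = 0 (n = 0*0 = 0)
n*h(X(C(1, -1)), -7) - 4*O = 0*(-4/5) - 4*(-7) = 0*(-4*1/5) + 28 = 0*(-4/5) + 28 = 0 + 28 = 28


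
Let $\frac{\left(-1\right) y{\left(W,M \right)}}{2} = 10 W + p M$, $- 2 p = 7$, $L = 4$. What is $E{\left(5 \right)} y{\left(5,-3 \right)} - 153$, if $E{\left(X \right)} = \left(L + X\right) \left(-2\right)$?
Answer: $2025$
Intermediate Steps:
$p = - \frac{7}{2}$ ($p = \left(- \frac{1}{2}\right) 7 = - \frac{7}{2} \approx -3.5$)
$E{\left(X \right)} = -8 - 2 X$ ($E{\left(X \right)} = \left(4 + X\right) \left(-2\right) = -8 - 2 X$)
$y{\left(W,M \right)} = - 20 W + 7 M$ ($y{\left(W,M \right)} = - 2 \left(10 W - \frac{7 M}{2}\right) = - 20 W + 7 M$)
$E{\left(5 \right)} y{\left(5,-3 \right)} - 153 = \left(-8 - 10\right) \left(\left(-20\right) 5 + 7 \left(-3\right)\right) - 153 = \left(-8 - 10\right) \left(-100 - 21\right) - 153 = \left(-18\right) \left(-121\right) - 153 = 2178 - 153 = 2025$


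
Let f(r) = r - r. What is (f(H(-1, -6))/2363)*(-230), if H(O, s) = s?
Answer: 0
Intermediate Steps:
f(r) = 0
(f(H(-1, -6))/2363)*(-230) = (0/2363)*(-230) = (0*(1/2363))*(-230) = 0*(-230) = 0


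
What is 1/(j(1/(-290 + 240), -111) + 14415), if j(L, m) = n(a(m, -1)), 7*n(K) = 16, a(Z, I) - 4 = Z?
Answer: 7/100921 ≈ 6.9361e-5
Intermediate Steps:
a(Z, I) = 4 + Z
n(K) = 16/7 (n(K) = (1/7)*16 = 16/7)
j(L, m) = 16/7
1/(j(1/(-290 + 240), -111) + 14415) = 1/(16/7 + 14415) = 1/(100921/7) = 7/100921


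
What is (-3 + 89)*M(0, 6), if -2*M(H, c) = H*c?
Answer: 0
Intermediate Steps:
M(H, c) = -H*c/2
(-3 + 89)*M(0, 6) = (-3 + 89)*(-½*0*6) = 86*0 = 0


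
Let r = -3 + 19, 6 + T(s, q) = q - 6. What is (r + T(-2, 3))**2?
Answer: 49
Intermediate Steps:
T(s, q) = -12 + q (T(s, q) = -6 + (q - 6) = -6 + (-6 + q) = -12 + q)
r = 16
(r + T(-2, 3))**2 = (16 + (-12 + 3))**2 = (16 - 9)**2 = 7**2 = 49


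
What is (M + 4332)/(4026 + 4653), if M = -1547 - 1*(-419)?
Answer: 1068/2893 ≈ 0.36917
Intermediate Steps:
M = -1128 (M = -1547 + 419 = -1128)
(M + 4332)/(4026 + 4653) = (-1128 + 4332)/(4026 + 4653) = 3204/8679 = 3204*(1/8679) = 1068/2893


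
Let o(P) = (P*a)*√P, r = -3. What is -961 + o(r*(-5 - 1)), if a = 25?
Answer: -961 + 1350*√2 ≈ 948.19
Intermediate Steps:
o(P) = 25*P^(3/2) (o(P) = (P*25)*√P = (25*P)*√P = 25*P^(3/2))
-961 + o(r*(-5 - 1)) = -961 + 25*(-3*(-5 - 1))^(3/2) = -961 + 25*(-3*(-6))^(3/2) = -961 + 25*18^(3/2) = -961 + 25*(54*√2) = -961 + 1350*√2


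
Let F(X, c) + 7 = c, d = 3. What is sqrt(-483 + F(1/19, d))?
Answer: I*sqrt(487) ≈ 22.068*I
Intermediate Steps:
F(X, c) = -7 + c
sqrt(-483 + F(1/19, d)) = sqrt(-483 + (-7 + 3)) = sqrt(-483 - 4) = sqrt(-487) = I*sqrt(487)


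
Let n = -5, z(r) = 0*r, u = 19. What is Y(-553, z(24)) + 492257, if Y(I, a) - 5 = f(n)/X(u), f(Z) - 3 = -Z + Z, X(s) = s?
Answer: 9352981/19 ≈ 4.9226e+5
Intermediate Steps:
z(r) = 0
f(Z) = 3 (f(Z) = 3 + (-Z + Z) = 3 + 0 = 3)
Y(I, a) = 98/19 (Y(I, a) = 5 + 3/19 = 98/19)
Y(-553, z(24)) + 492257 = 98/19 + 492257 = 9352981/19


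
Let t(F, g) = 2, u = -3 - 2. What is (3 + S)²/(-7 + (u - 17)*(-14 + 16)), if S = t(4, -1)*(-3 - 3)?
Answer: -27/17 ≈ -1.5882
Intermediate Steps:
u = -5
S = -12 (S = 2*(-3 - 3) = 2*(-6) = -12)
(3 + S)²/(-7 + (u - 17)*(-14 + 16)) = (3 - 12)²/(-7 + (-5 - 17)*(-14 + 16)) = (-9)²/(-7 - 22*2) = 81/(-7 - 44) = 81/(-51) = -1/51*81 = -27/17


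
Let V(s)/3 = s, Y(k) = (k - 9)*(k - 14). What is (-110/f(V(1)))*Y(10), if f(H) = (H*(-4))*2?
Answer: -55/3 ≈ -18.333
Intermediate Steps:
Y(k) = (-14 + k)*(-9 + k) (Y(k) = (-9 + k)*(-14 + k) = (-14 + k)*(-9 + k))
V(s) = 3*s
f(H) = -8*H (f(H) = -4*H*2 = -8*H)
(-110/f(V(1)))*Y(10) = (-110/((-24)))*(126 + 10² - 23*10) = (-110/((-8*3)))*(126 + 100 - 230) = -110/(-24)*(-4) = -110*(-1/24)*(-4) = (55/12)*(-4) = -55/3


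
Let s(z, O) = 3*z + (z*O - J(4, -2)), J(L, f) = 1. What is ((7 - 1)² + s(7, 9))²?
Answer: 14161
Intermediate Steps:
s(z, O) = -1 + 3*z + O*z (s(z, O) = 3*z + (z*O - 1*1) = 3*z + (O*z - 1) = 3*z + (-1 + O*z) = -1 + 3*z + O*z)
((7 - 1)² + s(7, 9))² = ((7 - 1)² + (-1 + 3*7 + 9*7))² = (6² + (-1 + 21 + 63))² = (36 + 83)² = 119² = 14161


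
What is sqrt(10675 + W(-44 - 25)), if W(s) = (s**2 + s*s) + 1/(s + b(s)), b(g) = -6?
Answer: sqrt(4544322)/15 ≈ 142.12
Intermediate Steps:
W(s) = 1/(-6 + s) + 2*s**2 (W(s) = (s**2 + s*s) + 1/(s - 6) = (s**2 + s**2) + 1/(-6 + s) = 2*s**2 + 1/(-6 + s) = 1/(-6 + s) + 2*s**2)
sqrt(10675 + W(-44 - 25)) = sqrt(10675 + (1 - 12*(-44 - 25)**2 + 2*(-44 - 25)**3)/(-6 + (-44 - 25))) = sqrt(10675 + (1 - 12*(-69)**2 + 2*(-69)**3)/(-6 - 69)) = sqrt(10675 + (1 - 12*4761 + 2*(-328509))/(-75)) = sqrt(10675 - (1 - 57132 - 657018)/75) = sqrt(10675 - 1/75*(-714149)) = sqrt(10675 + 714149/75) = sqrt(1514774/75) = sqrt(4544322)/15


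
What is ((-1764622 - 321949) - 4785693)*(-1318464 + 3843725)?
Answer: -17354260260904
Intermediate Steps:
((-1764622 - 321949) - 4785693)*(-1318464 + 3843725) = (-2086571 - 4785693)*2525261 = -6872264*2525261 = -17354260260904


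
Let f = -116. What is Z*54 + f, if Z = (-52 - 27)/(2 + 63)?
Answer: -11806/65 ≈ -181.63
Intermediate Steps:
Z = -79/65 ≈ -1.2154
Z*54 + f = -79/65*54 - 116 = -4266/65 - 116 = -11806/65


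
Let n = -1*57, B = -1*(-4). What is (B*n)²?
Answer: 51984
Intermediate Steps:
B = 4
n = -57
(B*n)² = (4*(-57))² = (-228)² = 51984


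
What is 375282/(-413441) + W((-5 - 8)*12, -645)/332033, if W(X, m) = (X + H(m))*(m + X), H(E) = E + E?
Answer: 354260376180/137276055553 ≈ 2.5806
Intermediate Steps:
H(E) = 2*E
W(X, m) = (X + m)*(X + 2*m) (W(X, m) = (X + 2*m)*(m + X) = (X + 2*m)*(X + m) = (X + m)*(X + 2*m))
375282/(-413441) + W((-5 - 8)*12, -645)/332033 = 375282/(-413441) + (((-5 - 8)*12)² + 2*(-645)² + 3*((-5 - 8)*12)*(-645))/332033 = 375282*(-1/413441) + ((-13*12)² + 2*416025 + 3*(-13*12)*(-645))*(1/332033) = -375282/413441 + ((-156)² + 832050 + 3*(-156)*(-645))*(1/332033) = -375282/413441 + (24336 + 832050 + 301860)*(1/332033) = -375282/413441 + 1158246*(1/332033) = -375282/413441 + 1158246/332033 = 354260376180/137276055553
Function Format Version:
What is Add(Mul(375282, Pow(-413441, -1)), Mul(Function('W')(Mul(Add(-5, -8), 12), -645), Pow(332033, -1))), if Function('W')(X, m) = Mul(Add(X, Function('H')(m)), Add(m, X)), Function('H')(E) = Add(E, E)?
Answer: Rational(354260376180, 137276055553) ≈ 2.5806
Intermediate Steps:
Function('H')(E) = Mul(2, E)
Function('W')(X, m) = Mul(Add(X, m), Add(X, Mul(2, m))) (Function('W')(X, m) = Mul(Add(X, Mul(2, m)), Add(m, X)) = Mul(Add(X, Mul(2, m)), Add(X, m)) = Mul(Add(X, m), Add(X, Mul(2, m))))
Add(Mul(375282, Pow(-413441, -1)), Mul(Function('W')(Mul(Add(-5, -8), 12), -645), Pow(332033, -1))) = Add(Mul(375282, Pow(-413441, -1)), Mul(Add(Pow(Mul(Add(-5, -8), 12), 2), Mul(2, Pow(-645, 2)), Mul(3, Mul(Add(-5, -8), 12), -645)), Pow(332033, -1))) = Add(Mul(375282, Rational(-1, 413441)), Mul(Add(Pow(Mul(-13, 12), 2), Mul(2, 416025), Mul(3, Mul(-13, 12), -645)), Rational(1, 332033))) = Add(Rational(-375282, 413441), Mul(Add(Pow(-156, 2), 832050, Mul(3, -156, -645)), Rational(1, 332033))) = Add(Rational(-375282, 413441), Mul(Add(24336, 832050, 301860), Rational(1, 332033))) = Add(Rational(-375282, 413441), Mul(1158246, Rational(1, 332033))) = Add(Rational(-375282, 413441), Rational(1158246, 332033)) = Rational(354260376180, 137276055553)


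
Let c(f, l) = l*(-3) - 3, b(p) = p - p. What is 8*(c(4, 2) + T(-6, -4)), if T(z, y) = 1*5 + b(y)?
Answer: -32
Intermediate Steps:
b(p) = 0
c(f, l) = -3 - 3*l (c(f, l) = -3*l - 3 = -3 - 3*l)
T(z, y) = 5 (T(z, y) = 1*5 + 0 = 5 + 0 = 5)
8*(c(4, 2) + T(-6, -4)) = 8*((-3 - 3*2) + 5) = 8*((-3 - 6) + 5) = 8*(-9 + 5) = 8*(-4) = -32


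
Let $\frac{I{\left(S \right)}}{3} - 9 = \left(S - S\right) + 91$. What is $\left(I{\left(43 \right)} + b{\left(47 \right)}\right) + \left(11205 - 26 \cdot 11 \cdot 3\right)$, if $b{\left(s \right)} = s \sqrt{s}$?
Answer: $10647 + 47 \sqrt{47} \approx 10969.0$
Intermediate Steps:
$b{\left(s \right)} = s^{\frac{3}{2}}$
$I{\left(S \right)} = 300$ ($I{\left(S \right)} = 27 + 3 \left(\left(S - S\right) + 91\right) = 27 + 3 \left(0 + 91\right) = 27 + 3 \cdot 91 = 27 + 273 = 300$)
$\left(I{\left(43 \right)} + b{\left(47 \right)}\right) + \left(11205 - 26 \cdot 11 \cdot 3\right) = \left(300 + 47^{\frac{3}{2}}\right) + \left(11205 - 26 \cdot 11 \cdot 3\right) = \left(300 + 47 \sqrt{47}\right) + \left(11205 - 286 \cdot 3\right) = \left(300 + 47 \sqrt{47}\right) + \left(11205 - 858\right) = \left(300 + 47 \sqrt{47}\right) + 10347 = 10647 + 47 \sqrt{47}$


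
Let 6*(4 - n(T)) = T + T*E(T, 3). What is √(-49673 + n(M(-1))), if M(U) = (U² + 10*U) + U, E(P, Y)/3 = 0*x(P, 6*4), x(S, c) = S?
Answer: I*√447006/3 ≈ 222.86*I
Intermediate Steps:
E(P, Y) = 0 (E(P, Y) = 3*(0*P) = 3*0 = 0)
M(U) = U² + 11*U
n(T) = 4 - T/6 (n(T) = 4 - (T + T*0)/6 = 4 - (T + 0)/6 = 4 - T/6)
√(-49673 + n(M(-1))) = √(-49673 + (4 - (-1)*(11 - 1)/6)) = √(-49673 + (4 - (-1)*10/6)) = √(-49673 + (4 - ⅙*(-10))) = √(-49673 + (4 + 5/3)) = √(-49673 + 17/3) = √(-149002/3) = I*√447006/3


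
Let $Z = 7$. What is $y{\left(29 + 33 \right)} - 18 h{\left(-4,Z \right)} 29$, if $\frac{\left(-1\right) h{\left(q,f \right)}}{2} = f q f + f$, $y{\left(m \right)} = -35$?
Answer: $-197351$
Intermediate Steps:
$h{\left(q,f \right)} = - 2 f - 2 q f^{2}$ ($h{\left(q,f \right)} = - 2 \left(f q f + f\right) = - 2 \left(q f^{2} + f\right) = - 2 \left(f + q f^{2}\right) = - 2 f - 2 q f^{2}$)
$y{\left(29 + 33 \right)} - 18 h{\left(-4,Z \right)} 29 = -35 - 18 \left(\left(-2\right) 7 \left(1 + 7 \left(-4\right)\right)\right) 29 = -35 - 18 \left(\left(-2\right) 7 \left(1 - 28\right)\right) 29 = -35 - 18 \left(\left(-2\right) 7 \left(-27\right)\right) 29 = -35 - 18 \cdot 378 \cdot 29 = -35 - 6804 \cdot 29 = -35 - 197316 = -197351$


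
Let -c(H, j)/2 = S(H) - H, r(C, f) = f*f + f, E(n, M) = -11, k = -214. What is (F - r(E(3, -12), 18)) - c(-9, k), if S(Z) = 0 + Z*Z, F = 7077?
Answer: 6915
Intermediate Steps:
r(C, f) = f + f² (r(C, f) = f² + f = f + f²)
S(Z) = Z² (S(Z) = 0 + Z² = Z²)
c(H, j) = -2*H² + 2*H (c(H, j) = -2*(H² - H) = -2*H² + 2*H)
(F - r(E(3, -12), 18)) - c(-9, k) = (7077 - 18*(1 + 18)) - 2*(-9)*(1 - 1*(-9)) = (7077 - 18*19) - 2*(-9)*(1 + 9) = (7077 - 1*342) - 2*(-9)*10 = (7077 - 342) - 1*(-180) = 6735 + 180 = 6915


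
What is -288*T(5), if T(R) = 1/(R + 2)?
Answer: -288/7 ≈ -41.143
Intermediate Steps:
T(R) = 1/(2 + R)
-288*T(5) = -288/(2 + 5) = -288/7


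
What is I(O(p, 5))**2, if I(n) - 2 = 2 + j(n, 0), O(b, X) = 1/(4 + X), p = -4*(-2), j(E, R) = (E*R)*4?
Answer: 16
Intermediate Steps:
j(E, R) = 4*E*R
p = 8
I(n) = 4 (I(n) = 2 + (2 + 4*n*0) = 2 + (2 + 0) = 2 + 2 = 4)
I(O(p, 5))**2 = 4**2 = 16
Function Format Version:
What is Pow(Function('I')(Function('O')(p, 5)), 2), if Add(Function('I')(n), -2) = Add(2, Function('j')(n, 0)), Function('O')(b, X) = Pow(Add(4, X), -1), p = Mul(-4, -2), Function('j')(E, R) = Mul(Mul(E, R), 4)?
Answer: 16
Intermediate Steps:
Function('j')(E, R) = Mul(4, E, R)
p = 8
Function('I')(n) = 4 (Function('I')(n) = Add(2, Add(2, Mul(4, n, 0))) = Add(2, Add(2, 0)) = Add(2, 2) = 4)
Pow(Function('I')(Function('O')(p, 5)), 2) = Pow(4, 2) = 16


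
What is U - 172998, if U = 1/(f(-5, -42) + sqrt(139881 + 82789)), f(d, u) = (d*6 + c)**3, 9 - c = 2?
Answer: -25571391272729/147813219 - sqrt(222670)/147813219 ≈ -1.7300e+5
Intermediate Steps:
c = 7 (c = 9 - 1*2 = 9 - 2 = 7)
f(d, u) = (7 + 6*d)**3 (f(d, u) = (d*6 + 7)**3 = (6*d + 7)**3 = (7 + 6*d)**3)
U = 1/(-12167 + sqrt(222670)) (U = 1/((7 + 6*(-5))**3 + sqrt(139881 + 82789)) = 1/((7 - 30)**3 + sqrt(222670)) = 1/((-23)**3 + sqrt(222670)) = 1/(-12167 + sqrt(222670)) ≈ -8.5506e-5)
U - 172998 = (-12167/147813219 - sqrt(222670)/147813219) - 172998 = -25571391272729/147813219 - sqrt(222670)/147813219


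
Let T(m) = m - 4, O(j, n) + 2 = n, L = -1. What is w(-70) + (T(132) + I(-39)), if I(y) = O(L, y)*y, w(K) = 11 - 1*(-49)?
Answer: 1787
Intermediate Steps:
O(j, n) = -2 + n
w(K) = 60 (w(K) = 11 + 49 = 60)
I(y) = y*(-2 + y) (I(y) = (-2 + y)*y = y*(-2 + y))
T(m) = -4 + m
w(-70) + (T(132) + I(-39)) = 60 + ((-4 + 132) - 39*(-2 - 39)) = 60 + (128 - 39*(-41)) = 60 + (128 + 1599) = 60 + 1727 = 1787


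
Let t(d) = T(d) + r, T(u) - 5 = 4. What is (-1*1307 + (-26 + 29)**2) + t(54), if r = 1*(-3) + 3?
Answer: -1289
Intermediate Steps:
r = 0 (r = -3 + 3 = 0)
T(u) = 9 (T(u) = 5 + 4 = 9)
t(d) = 9 (t(d) = 9 + 0 = 9)
(-1*1307 + (-26 + 29)**2) + t(54) = (-1*1307 + (-26 + 29)**2) + 9 = (-1307 + 3**2) + 9 = (-1307 + 9) + 9 = -1298 + 9 = -1289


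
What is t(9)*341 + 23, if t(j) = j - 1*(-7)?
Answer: 5479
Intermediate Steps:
t(j) = 7 + j (t(j) = j + 7 = 7 + j)
t(9)*341 + 23 = (7 + 9)*341 + 23 = 16*341 + 23 = 5456 + 23 = 5479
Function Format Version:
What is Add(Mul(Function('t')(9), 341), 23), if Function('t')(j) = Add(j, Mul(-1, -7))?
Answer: 5479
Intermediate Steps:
Function('t')(j) = Add(7, j) (Function('t')(j) = Add(j, 7) = Add(7, j))
Add(Mul(Function('t')(9), 341), 23) = Add(Mul(Add(7, 9), 341), 23) = Add(Mul(16, 341), 23) = Add(5456, 23) = 5479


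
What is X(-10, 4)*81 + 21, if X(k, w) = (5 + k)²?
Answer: 2046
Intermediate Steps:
X(-10, 4)*81 + 21 = (5 - 10)²*81 + 21 = (-5)²*81 + 21 = 25*81 + 21 = 2025 + 21 = 2046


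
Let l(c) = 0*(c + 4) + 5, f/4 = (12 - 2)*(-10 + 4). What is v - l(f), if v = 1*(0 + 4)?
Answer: -1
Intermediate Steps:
v = 4 (v = 1*4 = 4)
f = -240 (f = 4*((12 - 2)*(-10 + 4)) = 4*(10*(-6)) = 4*(-60) = -240)
l(c) = 5 (l(c) = 0*(4 + c) + 5 = 0 + 5 = 5)
v - l(f) = 4 - 1*5 = 4 - 5 = -1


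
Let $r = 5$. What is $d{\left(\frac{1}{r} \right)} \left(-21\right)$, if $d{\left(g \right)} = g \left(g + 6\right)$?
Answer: $- \frac{651}{25} \approx -26.04$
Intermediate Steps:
$d{\left(g \right)} = g \left(6 + g\right)$
$d{\left(\frac{1}{r} \right)} \left(-21\right) = \frac{6 + \frac{1}{5}}{5} \left(-21\right) = \frac{1}{5} \cdot \frac{31}{5} \left(-21\right) = \frac{31}{25} \left(-21\right) = - \frac{651}{25}$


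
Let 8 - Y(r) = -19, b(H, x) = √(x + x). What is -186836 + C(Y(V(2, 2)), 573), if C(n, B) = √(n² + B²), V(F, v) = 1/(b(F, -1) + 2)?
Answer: -186836 + 3*√36562 ≈ -1.8626e+5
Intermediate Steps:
b(H, x) = √2*√x (b(H, x) = √(2*x) = √2*√x)
V(F, v) = 1/(2 + I*√2) (V(F, v) = 1/(√2*√(-1) + 2) = 1/(√2*I + 2) = 1/(I*√2 + 2) = 1/(2 + I*√2))
Y(r) = 27 (Y(r) = 8 - 1*(-19) = 8 + 19 = 27)
C(n, B) = √(B² + n²)
-186836 + C(Y(V(2, 2)), 573) = -186836 + √(573² + 27²) = -186836 + √(328329 + 729) = -186836 + √329058 = -186836 + 3*√36562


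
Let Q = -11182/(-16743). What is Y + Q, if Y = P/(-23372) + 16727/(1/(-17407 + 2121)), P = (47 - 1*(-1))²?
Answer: -25013880730079320/97829349 ≈ -2.5569e+8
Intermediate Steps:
P = 2304 (P = (47 + 1)² = 48² = 2304)
Q = 11182/16743 (Q = -11182*(-1/16743) = 11182/16743 ≈ 0.66786)
Y = -1493990371822/5843 (Y = 2304/(-23372) + 16727/(1/(-17407 + 2121)) = 2304*(-1/23372) + 16727/(1/(-15286)) = -576/5843 + 16727/(-1/15286) = -576/5843 + 16727*(-15286) = -576/5843 - 255688922 = -1493990371822/5843 ≈ -2.5569e+8)
Y + Q = -1493990371822/5843 + 11182/16743 = -25013880730079320/97829349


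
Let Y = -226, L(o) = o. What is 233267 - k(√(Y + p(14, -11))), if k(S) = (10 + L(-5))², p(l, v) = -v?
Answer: 233242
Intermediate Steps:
k(S) = 25 (k(S) = (10 - 5)² = 5² = 25)
233267 - k(√(Y + p(14, -11))) = 233267 - 1*25 = 233267 - 25 = 233242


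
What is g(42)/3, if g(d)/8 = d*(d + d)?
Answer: 9408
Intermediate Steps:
g(d) = 16*d**2 (g(d) = 8*(d*(d + d)) = 8*(d*(2*d)) = 8*(2*d**2) = 16*d**2)
g(42)/3 = (16*42**2)/3 = (16*1764)/3 = (1/3)*28224 = 9408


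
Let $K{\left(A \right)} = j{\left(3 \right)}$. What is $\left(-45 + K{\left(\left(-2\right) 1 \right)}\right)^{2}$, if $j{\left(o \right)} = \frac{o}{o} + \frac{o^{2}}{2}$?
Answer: $\frac{6241}{4} \approx 1560.3$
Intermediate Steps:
$j{\left(o \right)} = 1 + \frac{o^{2}}{2}$ ($j{\left(o \right)} = 1 + o^{2} \cdot \frac{1}{2} = 1 + \frac{o^{2}}{2}$)
$K{\left(A \right)} = \frac{11}{2}$ ($K{\left(A \right)} = 1 + \frac{3^{2}}{2} = 1 + \frac{1}{2} \cdot 9 = 1 + \frac{9}{2} = \frac{11}{2}$)
$\left(-45 + K{\left(\left(-2\right) 1 \right)}\right)^{2} = \left(-45 + \frac{11}{2}\right)^{2} = \left(- \frac{79}{2}\right)^{2} = \frac{6241}{4}$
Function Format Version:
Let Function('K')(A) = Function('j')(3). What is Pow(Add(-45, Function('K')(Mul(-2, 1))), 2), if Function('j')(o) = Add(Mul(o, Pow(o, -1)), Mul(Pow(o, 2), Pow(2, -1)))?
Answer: Rational(6241, 4) ≈ 1560.3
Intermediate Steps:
Function('j')(o) = Add(1, Mul(Rational(1, 2), Pow(o, 2))) (Function('j')(o) = Add(1, Mul(Pow(o, 2), Rational(1, 2))) = Add(1, Mul(Rational(1, 2), Pow(o, 2))))
Function('K')(A) = Rational(11, 2) (Function('K')(A) = Add(1, Mul(Rational(1, 2), Pow(3, 2))) = Add(1, Mul(Rational(1, 2), 9)) = Add(1, Rational(9, 2)) = Rational(11, 2))
Pow(Add(-45, Function('K')(Mul(-2, 1))), 2) = Pow(Add(-45, Rational(11, 2)), 2) = Pow(Rational(-79, 2), 2) = Rational(6241, 4)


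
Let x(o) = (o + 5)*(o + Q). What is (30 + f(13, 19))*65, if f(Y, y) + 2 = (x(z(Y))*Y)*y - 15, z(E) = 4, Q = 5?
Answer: 1301300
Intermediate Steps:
x(o) = (5 + o)² (x(o) = (o + 5)*(o + 5) = (5 + o)*(5 + o) = (5 + o)²)
f(Y, y) = -17 + 81*Y*y (f(Y, y) = -2 + (((25 + 4² + 10*4)*Y)*y - 15) = -2 + (((25 + 16 + 40)*Y)*y - 15) = -2 + ((81*Y)*y - 15) = -2 + (81*Y*y - 15) = -2 + (-15 + 81*Y*y) = -17 + 81*Y*y)
(30 + f(13, 19))*65 = (30 + (-17 + 81*13*19))*65 = (30 + (-17 + 20007))*65 = (30 + 19990)*65 = 20020*65 = 1301300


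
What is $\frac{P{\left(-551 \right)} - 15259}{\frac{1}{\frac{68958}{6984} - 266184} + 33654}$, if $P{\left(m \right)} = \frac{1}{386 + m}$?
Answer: $- \frac{43336766308316}{95579982561415} \approx -0.45341$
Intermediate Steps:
$\frac{P{\left(-551 \right)} - 15259}{\frac{1}{\frac{68958}{6984} - 266184} + 33654} = \frac{\frac{1}{386 - 551} - 15259}{\frac{1}{\frac{68958}{6984} - 266184} + 33654} = \frac{\frac{1}{-165} - 15259}{\frac{1}{68958 \cdot \frac{1}{6984} - 266184} + 33654} = \frac{- \frac{1}{165} - 15259}{\frac{1}{\frac{3831}{388} - 266184} + 33654} = - \frac{2517736}{165 \left(\frac{1}{- \frac{103275561}{388}} + 33654\right)} = - \frac{2517736}{165 \left(- \frac{388}{103275561} + 33654\right)} = - \frac{2517736}{165 \cdot \frac{3475635729506}{103275561}} = \left(- \frac{2517736}{165}\right) \frac{103275561}{3475635729506} = - \frac{43336766308316}{95579982561415}$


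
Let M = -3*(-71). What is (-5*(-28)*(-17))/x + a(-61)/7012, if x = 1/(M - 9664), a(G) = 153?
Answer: 157723580713/7012 ≈ 2.2493e+7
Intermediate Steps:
M = 213
x = -1/9451 (x = 1/(213 - 9664) = 1/(-9451) = -1/9451 ≈ -0.00010581)
(-5*(-28)*(-17))/x + a(-61)/7012 = (-5*(-28)*(-17))/(-1/9451) + 153/7012 = (140*(-17))*(-9451) + 153*(1/7012) = -2380*(-9451) + 153/7012 = 22493380 + 153/7012 = 157723580713/7012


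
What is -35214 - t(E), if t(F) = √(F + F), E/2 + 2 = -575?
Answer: -35214 - 2*I*√577 ≈ -35214.0 - 48.042*I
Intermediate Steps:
E = -1154 (E = -4 + 2*(-575) = -4 - 1150 = -1154)
t(F) = √2*√F (t(F) = √(2*F) = √2*√F)
-35214 - t(E) = -35214 - √2*√(-1154) = -35214 - √2*I*√1154 = -35214 - 2*I*√577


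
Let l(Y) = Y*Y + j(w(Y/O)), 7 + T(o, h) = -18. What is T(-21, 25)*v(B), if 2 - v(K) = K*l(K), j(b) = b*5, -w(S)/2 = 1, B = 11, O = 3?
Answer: 30475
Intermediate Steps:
w(S) = -2 (w(S) = -2*1 = -2)
j(b) = 5*b
T(o, h) = -25 (T(o, h) = -7 - 18 = -25)
l(Y) = -10 + Y**2 (l(Y) = Y*Y + 5*(-2) = Y**2 - 10 = -10 + Y**2)
v(K) = 2 - K*(-10 + K**2)
T(-21, 25)*v(B) = -25*(2 - 1*11*(-10 + 11**2)) = -25*(2 - 1*11*(-10 + 121)) = -25*(2 - 1*11*111) = -25*(2 - 1221) = -25*(-1219) = 30475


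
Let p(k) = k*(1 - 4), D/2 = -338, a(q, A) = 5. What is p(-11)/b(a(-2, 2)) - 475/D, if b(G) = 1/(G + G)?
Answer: 223555/676 ≈ 330.70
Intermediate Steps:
D = -676 (D = 2*(-338) = -676)
b(G) = 1/(2*G)
p(k) = -3*k (p(k) = k*(-3) = -3*k)
p(-11)/b(a(-2, 2)) - 475/D = (-3*(-11))/(((½)/5)) - 475/(-676) = 33/(((½)*(⅕))) - 475*(-1/676) = 33/(⅒) + 475/676 = 33*10 + 475/676 = 330 + 475/676 = 223555/676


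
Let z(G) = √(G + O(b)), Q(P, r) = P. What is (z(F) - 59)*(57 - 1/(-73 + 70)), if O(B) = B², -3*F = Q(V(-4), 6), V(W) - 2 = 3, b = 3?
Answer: -10148/3 + 172*√66/9 ≈ -3227.4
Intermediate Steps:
V(W) = 5 (V(W) = 2 + 3 = 5)
F = -5/3 (F = -⅓*5 = -5/3 ≈ -1.6667)
z(G) = √(9 + G) (z(G) = √(G + 3²) = √(G + 9) = √(9 + G))
(z(F) - 59)*(57 - 1/(-73 + 70)) = (√(9 - 5/3) - 59)*(57 - 1/(-73 + 70)) = (√(22/3) - 59)*(57 - 1/(-3)) = (√66/3 - 59)*(57 - 1*(-⅓)) = (-59 + √66/3)*(57 + ⅓) = (-59 + √66/3)*(172/3) = -10148/3 + 172*√66/9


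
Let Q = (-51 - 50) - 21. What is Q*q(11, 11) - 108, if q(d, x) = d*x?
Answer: -14870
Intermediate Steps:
Q = -122 (Q = -101 - 21 = -122)
Q*q(11, 11) - 108 = -1342*11 - 108 = -122*121 - 108 = -14762 - 108 = -14870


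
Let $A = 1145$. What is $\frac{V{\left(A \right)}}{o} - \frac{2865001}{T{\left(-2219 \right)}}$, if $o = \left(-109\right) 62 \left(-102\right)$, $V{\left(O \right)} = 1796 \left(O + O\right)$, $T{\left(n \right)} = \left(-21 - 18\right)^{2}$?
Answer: $- \frac{164052949973}{87370803} \approx -1877.7$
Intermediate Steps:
$T{\left(n \right)} = 1521$ ($T{\left(n \right)} = \left(-39\right)^{2} = 1521$)
$V{\left(O \right)} = 3592 O$ ($V{\left(O \right)} = 1796 \cdot 2 O = 3592 O$)
$o = 689316$ ($o = \left(-6758\right) \left(-102\right) = 689316$)
$\frac{V{\left(A \right)}}{o} - \frac{2865001}{T{\left(-2219 \right)}} = \frac{3592 \cdot 1145}{689316} - \frac{2865001}{1521} = 4112840 \cdot \frac{1}{689316} - \frac{2865001}{1521} = \frac{1028210}{172329} - \frac{2865001}{1521} = - \frac{164052949973}{87370803}$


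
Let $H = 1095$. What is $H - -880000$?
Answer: $881095$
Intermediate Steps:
$H - -880000 = 1095 - -880000 = 1095 + 880000 = 881095$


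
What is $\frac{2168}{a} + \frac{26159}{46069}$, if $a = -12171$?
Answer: $\frac{218503597}{560705799} \approx 0.38969$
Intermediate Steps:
$\frac{2168}{a} + \frac{26159}{46069} = \frac{2168}{-12171} + \frac{26159}{46069} = 2168 \left(- \frac{1}{12171}\right) + 26159 \cdot \frac{1}{46069} = - \frac{2168}{12171} + \frac{26159}{46069} = \frac{218503597}{560705799}$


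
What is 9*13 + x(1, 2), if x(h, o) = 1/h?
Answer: 118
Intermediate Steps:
9*13 + x(1, 2) = 9*13 + 1/1 = 117 + 1 = 118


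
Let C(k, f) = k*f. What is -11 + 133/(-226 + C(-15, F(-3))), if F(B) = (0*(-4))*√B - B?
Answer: -3114/271 ≈ -11.491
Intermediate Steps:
F(B) = -B (F(B) = 0*√B - B = 0 - B = -B)
C(k, f) = f*k
-11 + 133/(-226 + C(-15, F(-3))) = -11 + 133/(-226 - 1*(-3)*(-15)) = -11 + 133/(-226 + 3*(-15)) = -11 + 133/(-226 - 45) = -11 + 133/(-271) = -11 - 1/271*133 = -11 - 133/271 = -3114/271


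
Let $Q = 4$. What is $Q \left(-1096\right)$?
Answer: $-4384$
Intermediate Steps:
$Q \left(-1096\right) = 4 \left(-1096\right) = -4384$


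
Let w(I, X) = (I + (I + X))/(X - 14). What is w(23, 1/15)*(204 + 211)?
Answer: -286765/209 ≈ -1372.1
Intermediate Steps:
w(I, X) = (X + 2*I)/(-14 + X)
w(23, 1/15)*(204 + 211) = ((1/15 + 2*23)/(-14 + 1/15))*(204 + 211) = ((1*(1/15) + 46)/(-14 + 1*(1/15)))*415 = ((1/15 + 46)/(-14 + 1/15))*415 = ((691/15)/(-209/15))*415 = -15/209*691/15*415 = -691/209*415 = -286765/209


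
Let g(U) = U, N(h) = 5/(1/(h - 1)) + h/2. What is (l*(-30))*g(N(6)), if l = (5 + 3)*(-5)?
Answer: 33600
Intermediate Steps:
N(h) = -5 + 11*h/2 (N(h) = 5/(1/(-1 + h)) + h*(½) = 5*(-1 + h) + h/2 = (-5 + 5*h) + h/2 = -5 + 11*h/2)
l = -40 (l = 8*(-5) = -40)
(l*(-30))*g(N(6)) = (-40*(-30))*(-5 + (11/2)*6) = 1200*(-5 + 33) = 1200*28 = 33600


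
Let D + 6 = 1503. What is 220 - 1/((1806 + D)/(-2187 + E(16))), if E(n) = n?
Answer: 728831/3303 ≈ 220.66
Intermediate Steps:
D = 1497 (D = -6 + 1503 = 1497)
220 - 1/((1806 + D)/(-2187 + E(16))) = 220 - 1/((1806 + 1497)/(-2187 + 16)) = 220 - 1/(3303/(-2171)) = 220 - 1/(3303*(-1/2171)) = 220 - 1/(-3303/2171) = 220 - 1*(-2171/3303) = 220 + 2171/3303 = 728831/3303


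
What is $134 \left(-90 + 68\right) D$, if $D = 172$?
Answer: $-507056$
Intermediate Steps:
$134 \left(-90 + 68\right) D = 134 \left(-90 + 68\right) 172 = 134 \left(-22\right) 172 = \left(-2948\right) 172 = -507056$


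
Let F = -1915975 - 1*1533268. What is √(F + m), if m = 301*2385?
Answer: 7*I*√55742 ≈ 1652.7*I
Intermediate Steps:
m = 717885
F = -3449243 (F = -1915975 - 1533268 = -3449243)
√(F + m) = √(-3449243 + 717885) = √(-2731358) = 7*I*√55742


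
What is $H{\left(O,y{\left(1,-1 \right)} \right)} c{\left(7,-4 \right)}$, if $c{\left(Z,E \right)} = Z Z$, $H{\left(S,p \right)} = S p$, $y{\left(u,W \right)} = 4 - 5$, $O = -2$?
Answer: $98$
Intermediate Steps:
$y{\left(u,W \right)} = -1$ ($y{\left(u,W \right)} = 4 - 5 = -1$)
$c{\left(Z,E \right)} = Z^{2}$
$H{\left(O,y{\left(1,-1 \right)} \right)} c{\left(7,-4 \right)} = \left(-2\right) \left(-1\right) 7^{2} = 2 \cdot 49 = 98$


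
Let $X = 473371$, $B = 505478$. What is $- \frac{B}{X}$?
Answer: $- \frac{505478}{473371} \approx -1.0678$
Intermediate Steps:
$- \frac{B}{X} = - \frac{505478}{473371}$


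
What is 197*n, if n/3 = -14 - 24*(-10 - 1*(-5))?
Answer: 62646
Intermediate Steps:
n = 318 (n = 3*(-14 - 24*(-10 - 1*(-5))) = 3*(-14 - 24*(-10 + 5)) = 3*(-14 - 24*(-5)) = 3*(-14 + 120) = 3*106 = 318)
197*n = 197*318 = 62646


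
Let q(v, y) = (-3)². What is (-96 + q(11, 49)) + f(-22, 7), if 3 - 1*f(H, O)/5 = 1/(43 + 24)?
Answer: -4829/67 ≈ -72.075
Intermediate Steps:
q(v, y) = 9
f(H, O) = 1000/67 (f(H, O) = 15 - 5/(43 + 24) = 15 - 5/67 = 1000/67)
(-96 + q(11, 49)) + f(-22, 7) = (-96 + 9) + 1000/67 = -87 + 1000/67 = -4829/67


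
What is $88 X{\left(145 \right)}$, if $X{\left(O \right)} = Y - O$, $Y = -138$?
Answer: $-24904$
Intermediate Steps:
$X{\left(O \right)} = -138 - O$
$88 X{\left(145 \right)} = 88 \left(-138 - 145\right) = 88 \left(-283\right) = -24904$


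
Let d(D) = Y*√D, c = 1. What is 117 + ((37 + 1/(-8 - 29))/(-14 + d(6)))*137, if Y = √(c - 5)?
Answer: 9*(-7045*I + 481*√6)/(37*(√6 + 7*I)) ≈ -205.34 - 112.79*I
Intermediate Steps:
Y = 2*I (Y = √(1 - 5) = √(-4) = 2*I ≈ 2.0*I)
d(D) = 2*I*√D (d(D) = (2*I)*√D = 2*I*√D)
117 + ((37 + 1/(-8 - 29))/(-14 + d(6)))*137 = 117 + ((37 + 1/(-8 - 29))/(-14 + 2*I*√6))*137 = 117 + ((37 + 1/(-37))/(-14 + 2*I*√6))*137 = 117 + ((37 - 1/37)/(-14 + 2*I*√6))*137 = 117 + (1368/(37*(-14 + 2*I*√6)))*137 = 117 + 187416/(37*(-14 + 2*I*√6))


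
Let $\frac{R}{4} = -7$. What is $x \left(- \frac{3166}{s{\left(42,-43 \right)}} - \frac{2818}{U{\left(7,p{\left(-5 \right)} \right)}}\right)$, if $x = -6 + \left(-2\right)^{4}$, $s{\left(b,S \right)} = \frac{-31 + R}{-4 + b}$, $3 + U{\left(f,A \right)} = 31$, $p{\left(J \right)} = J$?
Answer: $\frac{8005905}{413} \approx 19385.0$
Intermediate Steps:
$R = -28$ ($R = 4 \left(-7\right) = -28$)
$U{\left(f,A \right)} = 28$ ($U{\left(f,A \right)} = -3 + 31 = 28$)
$s{\left(b,S \right)} = - \frac{59}{-4 + b}$ ($s{\left(b,S \right)} = \frac{-31 - 28}{-4 + b} = - \frac{59}{-4 + b}$)
$x = 10$ ($x = -6 + 16 = 10$)
$x \left(- \frac{3166}{s{\left(42,-43 \right)}} - \frac{2818}{U{\left(7,p{\left(-5 \right)} \right)}}\right) = 10 \left(- \frac{3166}{\left(-59\right) \frac{1}{-4 + 42}} - \frac{2818}{28}\right) = 10 \left(- \frac{3166}{\left(-59\right) \frac{1}{38}} - \frac{1409}{14}\right) = 10 \left(- \frac{3166}{- \frac{59}{38}} - \frac{1409}{14}\right) = 10 \left(\left(-3166\right) \left(- \frac{38}{59}\right) - \frac{1409}{14}\right) = 10 \left(\frac{120308}{59} - \frac{1409}{14}\right) = 10 \cdot \frac{1601181}{826} = \frac{8005905}{413}$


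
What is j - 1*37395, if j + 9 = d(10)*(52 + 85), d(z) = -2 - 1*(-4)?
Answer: -37130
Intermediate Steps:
d(z) = 2 (d(z) = -2 + 4 = 2)
j = 265 (j = -9 + 2*(52 + 85) = -9 + 2*137 = -9 + 274 = 265)
j - 1*37395 = 265 - 1*37395 = 265 - 37395 = -37130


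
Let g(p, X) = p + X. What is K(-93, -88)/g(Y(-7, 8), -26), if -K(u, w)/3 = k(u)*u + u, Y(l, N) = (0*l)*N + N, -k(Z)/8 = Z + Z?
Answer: -46159/2 ≈ -23080.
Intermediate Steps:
k(Z) = -16*Z (k(Z) = -8*(Z + Z) = -16*Z)
Y(l, N) = N (Y(l, N) = 0*N + N = 0 + N = N)
g(p, X) = X + p
K(u, w) = -3*u + 48*u**2 (K(u, w) = -3*((-16*u)*u + u) = -3*(-16*u**2 + u) = -3*(u - 16*u**2) = -3*u + 48*u**2)
K(-93, -88)/g(Y(-7, 8), -26) = (3*(-93)*(-1 + 16*(-93)))/(-26 + 8) = (3*(-93)*(-1 - 1488))/(-18) = (3*(-93)*(-1489))*(-1/18) = 415431*(-1/18) = -46159/2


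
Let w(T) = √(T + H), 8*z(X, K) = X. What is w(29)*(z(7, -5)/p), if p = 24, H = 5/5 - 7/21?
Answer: 7*√267/576 ≈ 0.19858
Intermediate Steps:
H = ⅔ (H = 5*(⅕) - 7*1/21 = 1 - ⅓ = ⅔ ≈ 0.66667)
z(X, K) = X/8
w(T) = √(⅔ + T) (w(T) = √(T + ⅔) = √(⅔ + T))
w(29)*(z(7, -5)/p) = (√(6 + 9*29)/3)*(((⅛)*7)/24) = (√(6 + 261)/3)*((7/8)*(1/24)) = (√267/3)*(7/192) = 7*√267/576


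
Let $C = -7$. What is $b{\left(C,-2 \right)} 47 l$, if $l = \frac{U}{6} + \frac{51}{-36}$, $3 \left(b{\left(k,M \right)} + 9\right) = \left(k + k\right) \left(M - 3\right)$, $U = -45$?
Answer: $- \frac{216247}{36} \approx -6006.9$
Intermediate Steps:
$b{\left(k,M \right)} = -9 + \frac{2 k \left(-3 + M\right)}{3}$ ($b{\left(k,M \right)} = -9 + \frac{\left(k + k\right) \left(M - 3\right)}{3} = -9 + \frac{2 k \left(-3 + M\right)}{3}$)
$l = - \frac{107}{12}$ ($l = - \frac{45}{6} + \frac{51}{-36} = \left(-45\right) \frac{1}{6} + 51 \left(- \frac{1}{36}\right) = - \frac{15}{2} - \frac{17}{12} = - \frac{107}{12} \approx -8.9167$)
$b{\left(C,-2 \right)} 47 l = \left(-9 - -14 + \frac{2}{3} \left(-2\right) \left(-7\right)\right) 47 \left(- \frac{107}{12}\right) = \left(-9 + 14 + \frac{28}{3}\right) 47 \left(- \frac{107}{12}\right) = \frac{43}{3} \cdot 47 \left(- \frac{107}{12}\right) = \frac{2021}{3} \left(- \frac{107}{12}\right) = - \frac{216247}{36}$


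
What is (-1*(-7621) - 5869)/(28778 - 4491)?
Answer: 1752/24287 ≈ 0.072137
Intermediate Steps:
(-1*(-7621) - 5869)/(28778 - 4491) = (7621 - 5869)/24287 = 1752*(1/24287) = 1752/24287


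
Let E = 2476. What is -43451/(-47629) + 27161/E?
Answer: 1401235945/117929404 ≈ 11.882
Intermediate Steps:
-43451/(-47629) + 27161/E = -43451/(-47629) + 27161/2476 = -43451*(-1/47629) + 27161*(1/2476) = 43451/47629 + 27161/2476 = 1401235945/117929404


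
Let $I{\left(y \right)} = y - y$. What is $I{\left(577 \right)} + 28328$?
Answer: $28328$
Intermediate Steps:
$I{\left(y \right)} = 0$
$I{\left(577 \right)} + 28328 = 0 + 28328 = 28328$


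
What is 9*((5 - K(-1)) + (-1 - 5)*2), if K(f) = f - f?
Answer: -63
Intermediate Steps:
K(f) = 0
9*((5 - K(-1)) + (-1 - 5)*2) = 9*((5 - 1*0) + (-1 - 5)*2) = 9*((5 + 0) - 6*2) = 9*(5 - 12) = 9*(-7) = -63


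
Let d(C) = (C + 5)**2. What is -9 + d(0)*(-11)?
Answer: -284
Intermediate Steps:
d(C) = (5 + C)**2
-9 + d(0)*(-11) = -9 + (5 + 0)**2*(-11) = -9 + 5**2*(-11) = -9 + 25*(-11) = -9 - 275 = -284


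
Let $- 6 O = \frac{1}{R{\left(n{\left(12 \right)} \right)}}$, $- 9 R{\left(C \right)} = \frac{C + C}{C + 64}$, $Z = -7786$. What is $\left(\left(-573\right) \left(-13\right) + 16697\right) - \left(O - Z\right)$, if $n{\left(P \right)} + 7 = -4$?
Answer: $\frac{719999}{44} \approx 16364.0$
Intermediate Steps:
$n{\left(P \right)} = -11$ ($n{\left(P \right)} = -7 - 4 = -11$)
$R{\left(C \right)} = - \frac{2 C}{9 \left(64 + C\right)}$ ($R{\left(C \right)} = - \frac{\left(C + C\right) \frac{1}{C + 64}}{9} = - \frac{2 C \frac{1}{64 + C}}{9} = - \frac{2 C}{9 \left(64 + C\right)}$)
$O = - \frac{159}{44}$ ($O = - \frac{1}{6 \left(\left(-2\right) \left(-11\right) \frac{1}{576 + 9 \left(-11\right)}\right)} = - \frac{1}{6 \left(\left(-2\right) \left(-11\right) \frac{1}{576 - 99}\right)} = - \frac{1}{6 \left(\left(-2\right) \left(-11\right) \frac{1}{477}\right)} = - \frac{1}{6 \cdot \frac{22}{477}} = \left(- \frac{1}{6}\right) \frac{477}{22} = - \frac{159}{44} \approx -3.6136$)
$\left(\left(-573\right) \left(-13\right) + 16697\right) - \left(O - Z\right) = \left(\left(-573\right) \left(-13\right) + 16697\right) - \frac{342425}{44} = \left(7449 + 16697\right) + \left(-7786 + \frac{159}{44}\right) = 24146 - \frac{342425}{44} = \frac{719999}{44}$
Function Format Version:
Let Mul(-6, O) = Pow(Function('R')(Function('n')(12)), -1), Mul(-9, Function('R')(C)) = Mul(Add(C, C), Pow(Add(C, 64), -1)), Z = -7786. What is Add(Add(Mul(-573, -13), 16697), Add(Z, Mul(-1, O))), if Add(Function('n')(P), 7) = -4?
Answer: Rational(719999, 44) ≈ 16364.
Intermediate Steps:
Function('n')(P) = -11 (Function('n')(P) = Add(-7, -4) = -11)
Function('R')(C) = Mul(Rational(-2, 9), C, Pow(Add(64, C), -1)) (Function('R')(C) = Mul(Rational(-1, 9), Mul(Add(C, C), Pow(Add(C, 64), -1))) = Mul(Rational(-1, 9), Mul(Mul(2, C), Pow(Add(64, C), -1))) = Mul(Rational(-1, 9), Mul(2, C, Pow(Add(64, C), -1))) = Mul(Rational(-2, 9), C, Pow(Add(64, C), -1)))
O = Rational(-159, 44) (O = Mul(Rational(-1, 6), Pow(Mul(-2, -11, Pow(Add(576, Mul(9, -11)), -1)), -1)) = Mul(Rational(-1, 6), Pow(Mul(-2, -11, Pow(Add(576, -99), -1)), -1)) = Mul(Rational(-1, 6), Pow(Mul(-2, -11, Pow(477, -1)), -1)) = Mul(Rational(-1, 6), Pow(Mul(-2, -11, Rational(1, 477)), -1)) = Mul(Rational(-1, 6), Pow(Rational(22, 477), -1)) = Mul(Rational(-1, 6), Rational(477, 22)) = Rational(-159, 44) ≈ -3.6136)
Add(Add(Mul(-573, -13), 16697), Add(Z, Mul(-1, O))) = Add(Add(Mul(-573, -13), 16697), Add(-7786, Mul(-1, Rational(-159, 44)))) = Add(Add(7449, 16697), Add(-7786, Rational(159, 44))) = Add(24146, Rational(-342425, 44)) = Rational(719999, 44)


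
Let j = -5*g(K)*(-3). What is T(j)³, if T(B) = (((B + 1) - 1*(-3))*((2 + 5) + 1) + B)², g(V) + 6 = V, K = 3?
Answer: 2693103168443689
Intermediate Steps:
g(V) = -6 + V
j = -45 (j = -5*(-6 + 3)*(-3) = -5*(-3)*(-3) = 15*(-3) = -45)
T(B) = (32 + 9*B)² (T(B) = (((1 + B) + 3)*(7 + 1) + B)² = ((4 + B)*8 + B)² = ((32 + 8*B) + B)² = (32 + 9*B)²)
T(j)³ = ((32 + 9*(-45))²)³ = ((32 - 405)²)³ = ((-373)²)³ = 139129³ = 2693103168443689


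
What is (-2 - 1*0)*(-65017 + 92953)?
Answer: -55872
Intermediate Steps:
(-2 - 1*0)*(-65017 + 92953) = (-2 + 0)*27936 = -2*27936 = -55872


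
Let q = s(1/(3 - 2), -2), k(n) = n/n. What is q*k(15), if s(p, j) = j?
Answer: -2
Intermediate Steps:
k(n) = 1
q = -2
q*k(15) = -2*1 = -2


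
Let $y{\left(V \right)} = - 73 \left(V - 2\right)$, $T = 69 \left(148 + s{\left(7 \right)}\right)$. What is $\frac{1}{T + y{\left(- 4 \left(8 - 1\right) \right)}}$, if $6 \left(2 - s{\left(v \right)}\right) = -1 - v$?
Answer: $\frac{1}{12632} \approx 7.9164 \cdot 10^{-5}$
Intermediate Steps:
$s{\left(v \right)} = \frac{13}{6} + \frac{v}{6}$ ($s{\left(v \right)} = 2 - \frac{-1 - v}{6} = 2 + \left(\frac{1}{6} + \frac{v}{6}\right) = \frac{13}{6} + \frac{v}{6}$)
$T = 10442$ ($T = 69 \left(148 + \left(\frac{13}{6} + \frac{1}{6} \cdot 7\right)\right) = 69 \left(148 + \left(\frac{13}{6} + \frac{7}{6}\right)\right) = 69 \left(148 + \frac{10}{3}\right) = 69 \cdot \frac{454}{3} = 10442$)
$y{\left(V \right)} = 146 - 73 V$ ($y{\left(V \right)} = - 73 \left(-2 + V\right) = 146 - 73 V$)
$\frac{1}{T + y{\left(- 4 \left(8 - 1\right) \right)}} = \frac{1}{10442 - \left(-146 + 73 \left(- 4 \left(8 - 1\right)\right)\right)} = \frac{1}{10442 - \left(-146 + 73 \left(\left(-4\right) 7\right)\right)} = \frac{1}{10442 + \left(146 - -2044\right)} = \frac{1}{10442 + \left(146 + 2044\right)} = \frac{1}{10442 + 2190} = \frac{1}{12632}$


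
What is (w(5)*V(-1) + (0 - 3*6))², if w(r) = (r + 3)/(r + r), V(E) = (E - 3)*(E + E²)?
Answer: 324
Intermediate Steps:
V(E) = (-3 + E)*(E + E²)
w(r) = (3 + r)/(2*r) (w(r) = (3 + r)/((2*r)) = (3 + r)*(1/(2*r)) = (3 + r)/(2*r))
(w(5)*V(-1) + (0 - 3*6))² = (((½)*(3 + 5)/5)*(-(-3 + (-1)² - 2*(-1))) + (0 - 3*6))² = (((½)*(⅕)*8)*(-(-3 + 1 + 2)) + (0 - 18))² = (4*(-1*0)/5 - 18)² = ((⅘)*0 - 18)² = (0 - 18)² = (-18)² = 324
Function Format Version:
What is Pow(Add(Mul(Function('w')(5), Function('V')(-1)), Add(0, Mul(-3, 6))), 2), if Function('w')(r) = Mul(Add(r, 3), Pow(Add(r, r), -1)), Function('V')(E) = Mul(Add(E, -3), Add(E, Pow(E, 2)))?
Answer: 324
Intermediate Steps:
Function('V')(E) = Mul(Add(-3, E), Add(E, Pow(E, 2)))
Function('w')(r) = Mul(Rational(1, 2), Pow(r, -1), Add(3, r)) (Function('w')(r) = Mul(Add(3, r), Pow(Mul(2, r), -1)) = Mul(Add(3, r), Mul(Rational(1, 2), Pow(r, -1))) = Mul(Rational(1, 2), Pow(r, -1), Add(3, r)))
Pow(Add(Mul(Function('w')(5), Function('V')(-1)), Add(0, Mul(-3, 6))), 2) = Pow(Add(Mul(Mul(Rational(1, 2), Pow(5, -1), Add(3, 5)), Mul(-1, Add(-3, Pow(-1, 2), Mul(-2, -1)))), Add(0, Mul(-3, 6))), 2) = Pow(Add(Mul(Mul(Rational(1, 2), Rational(1, 5), 8), Mul(-1, Add(-3, 1, 2))), Add(0, -18)), 2) = Pow(Add(Mul(Rational(4, 5), Mul(-1, 0)), -18), 2) = Pow(Add(Mul(Rational(4, 5), 0), -18), 2) = Pow(Add(0, -18), 2) = Pow(-18, 2) = 324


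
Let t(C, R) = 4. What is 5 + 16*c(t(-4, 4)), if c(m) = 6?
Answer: 101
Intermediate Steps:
5 + 16*c(t(-4, 4)) = 5 + 16*6 = 5 + 96 = 101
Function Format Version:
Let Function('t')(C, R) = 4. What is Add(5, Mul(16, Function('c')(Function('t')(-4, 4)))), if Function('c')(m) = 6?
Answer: 101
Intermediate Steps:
Add(5, Mul(16, Function('c')(Function('t')(-4, 4)))) = Add(5, Mul(16, 6)) = Add(5, 96) = 101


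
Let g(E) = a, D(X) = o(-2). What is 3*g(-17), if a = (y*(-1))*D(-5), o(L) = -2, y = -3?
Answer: -18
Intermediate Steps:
D(X) = -2
a = -6 (a = -3*(-1)*(-2) = 3*(-2) = -6)
g(E) = -6
3*g(-17) = 3*(-6) = -18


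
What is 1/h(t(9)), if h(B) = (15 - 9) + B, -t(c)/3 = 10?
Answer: -1/24 ≈ -0.041667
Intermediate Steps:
t(c) = -30 (t(c) = -3*10 = -30)
h(B) = 6 + B
1/h(t(9)) = 1/(6 - 30) = 1/(-24) = -1/24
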